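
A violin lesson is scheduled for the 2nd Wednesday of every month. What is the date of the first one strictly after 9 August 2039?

August 2039 starts on a Monday; its first Wednesday is the 3rd, so the 2nd Wednesday is the 10th — 10 August 2039.
10 August 2039 is after 9 August 2039, so that is the next one.

10 August 2039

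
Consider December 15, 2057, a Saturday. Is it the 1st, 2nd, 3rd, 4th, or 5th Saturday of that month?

3rd

Day 15 falls in week ⌈15/7⌉ of the month.
Days 1–7 hold the 1st Saturday, 8–14 the 2nd, 15–21 the 3rd, 22–28 the 4th, 29–31 the 5th.
15 is in the range for the 3rd.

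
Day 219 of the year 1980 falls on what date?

January has 31 days (219 − 31 = 188 remain).
February has 29 days (188 − 29 = 159 remain).
March has 31 days (159 − 31 = 128 remain).
April has 30 days (128 − 30 = 98 remain).
May has 31 days (98 − 31 = 67 remain).
June has 30 days (67 − 30 = 37 remain).
July has 31 days (37 − 31 = 6 remain).
6 into August → August 6.

August 6, 1980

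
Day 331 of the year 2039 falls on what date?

27 November 2039

January has 31 days (331 − 31 = 300 remain).
February has 28 days (300 − 28 = 272 remain).
March has 31 days (272 − 31 = 241 remain).
April has 30 days (241 − 30 = 211 remain).
May has 31 days (211 − 31 = 180 remain).
June has 30 days (180 − 30 = 150 remain).
July has 31 days (150 − 31 = 119 remain).
August has 31 days (119 − 31 = 88 remain).
September has 30 days (88 − 30 = 58 remain).
October has 31 days (58 − 31 = 27 remain).
27 into November → November 27.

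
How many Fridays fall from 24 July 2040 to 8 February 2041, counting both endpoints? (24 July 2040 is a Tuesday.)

24 July 2040 is a Tuesday; the first Friday on or after it is 27 July 2040 (3 days later).
From 27 July 2040 to 8 February 2041: 4 + 31 + 30 + 31 + 30 + 31 + 31 + 8 = 196 days (rest of July, August, September, October, November, December, January, February).
196 ÷ 7 = 28 full weeks with remainder 0, so 28 more Fridays after the first → 29.

29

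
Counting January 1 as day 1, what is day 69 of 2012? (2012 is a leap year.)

January has 31 days (69 − 31 = 38 remain).
February has 29 days (38 − 29 = 9 remain).
9 into March → March 9.

March 9, 2012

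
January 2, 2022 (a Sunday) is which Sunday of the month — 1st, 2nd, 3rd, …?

Day 2 falls in week ⌈2/7⌉ of the month.
Days 1–7 hold the 1st Sunday, 8–14 the 2nd, 15–21 the 3rd, 22–28 the 4th, 29–31 the 5th.
2 is in the range for the 1st.

1st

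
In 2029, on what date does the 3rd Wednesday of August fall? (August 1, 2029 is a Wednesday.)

2029-08-15

August 2029 begins on a Wednesday, so the first Wednesday is August 1.
The 3rd Wednesday is 2 weeks later: 1 + 14 = 15.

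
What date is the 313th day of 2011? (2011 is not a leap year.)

November 9, 2011

January has 31 days (313 − 31 = 282 remain).
February has 28 days (282 − 28 = 254 remain).
March has 31 days (254 − 31 = 223 remain).
April has 30 days (223 − 30 = 193 remain).
May has 31 days (193 − 31 = 162 remain).
June has 30 days (162 − 30 = 132 remain).
July has 31 days (132 − 31 = 101 remain).
August has 31 days (101 − 31 = 70 remain).
September has 30 days (70 − 30 = 40 remain).
October has 31 days (40 − 31 = 9 remain).
9 into November → November 9.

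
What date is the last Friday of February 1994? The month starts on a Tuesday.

25 February 1994

February 1994 begins on a Tuesday, so the first Friday is February 4 (3 days later).
February 1994 has 28 days. Adding weeks: 4, 11, 18, 25 — the last one ≤ 28 is the 25th.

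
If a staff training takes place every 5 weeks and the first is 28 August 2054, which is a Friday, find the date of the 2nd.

The 2nd occurrence is 1 interval after the first: 1 × 35 = 35 days after 28 August 2054.
August has 31 days — 3 days to the end of August leaves 32.
September has 30 days (2 left).
2 days into October → 2 October 2054.

2 October 2054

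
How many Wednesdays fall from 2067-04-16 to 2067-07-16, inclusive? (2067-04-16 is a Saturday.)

2067-04-16 is a Saturday; the first Wednesday on or after it is 2067-04-20 (4 days later).
From 2067-04-20 to 2067-07-16: 10 + 31 + 30 + 16 = 87 days (rest of April, May, June, July).
87 ÷ 7 = 12 full weeks with remainder 3, so 12 more Wednesdays after the first → 13.

13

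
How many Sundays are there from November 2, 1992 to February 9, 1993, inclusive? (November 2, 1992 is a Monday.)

14

November 2, 1992 is a Monday; the first Sunday on or after it is November 8, 1992 (6 days later).
From November 8, 1992 to February 9, 1993: 22 + 31 + 31 + 9 = 93 days (rest of November, December, January, February).
93 ÷ 7 = 13 full weeks with remainder 2, so 13 more Sundays after the first → 14.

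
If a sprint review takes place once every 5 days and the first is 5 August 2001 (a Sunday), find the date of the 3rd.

15 August 2001

The 3rd occurrence is 2 intervals after the first: 2 × 5 = 10 days after 5 August 2001.
10 days later is 15 August 2001.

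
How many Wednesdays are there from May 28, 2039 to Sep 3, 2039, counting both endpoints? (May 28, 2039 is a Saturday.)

14

May 28, 2039 is a Saturday; the first Wednesday on or after it is Jun 1, 2039 (4 days later).
From Jun 1, 2039 to Sep 3, 2039: 29 + 31 + 31 + 3 = 94 days (rest of Jun, Jul, Aug, Sep).
94 ÷ 7 = 13 full weeks with remainder 3, so 13 more Wednesdays after the first → 14.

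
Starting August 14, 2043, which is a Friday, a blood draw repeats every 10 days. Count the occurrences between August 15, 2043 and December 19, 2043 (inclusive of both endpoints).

12

Occurrences land 10·i days after August 14, 2043 for i = 0, 1, 2, …
August 15, 2043 is 1 day after the start; 1 ÷ 10 = 0 remainder 1; since the remainder is 1, round up to i = 1. First occurrence in the window: #2 on August 24, 2043 (1×10 = 10 days in).
December 19, 2043 is 127 days after the start; 127 ÷ 10 = 12 remainder 7. Last occurrence in the window: #13 on December 12, 2043.
Occurrences #2 through #13: 12 in total.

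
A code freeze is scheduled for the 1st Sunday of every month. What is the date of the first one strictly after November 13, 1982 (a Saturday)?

December 5, 1982

November 1982 starts on a Monday, so its 1st Sunday is November 7, 1982 (6 days in).
That is not after November 13, 1982, so look at December 1982.
December 1982 starts on a Wednesday, so its 1st Sunday is December 5, 1982 (4 days in).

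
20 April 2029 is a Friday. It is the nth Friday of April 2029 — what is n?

3rd

Day 20 falls in week ⌈20/7⌉ of the month.
Days 1–7 hold the 1st Friday, 8–14 the 2nd, 15–21 the 3rd, 22–28 the 4th, 29–31 the 5th.
20 is in the range for the 3rd.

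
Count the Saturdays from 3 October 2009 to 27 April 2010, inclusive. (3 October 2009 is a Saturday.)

3 October 2009 is a Saturday; the first Saturday on or after it is 3 October 2009.
From 3 October 2009 to 27 April 2010: 28 + 30 + 31 + 31 + 28 + 31 + 27 = 206 days (rest of October, November, December, January, February, March, April).
206 ÷ 7 = 29 full weeks with remainder 3, so 29 more Saturdays after the first → 30.

30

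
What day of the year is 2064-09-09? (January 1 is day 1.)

253

Days in months before September: 31 + 29 + 31 + 30 + 31 + 30 + 31 + 31 = 244.
Plus 9 days into September → day 253.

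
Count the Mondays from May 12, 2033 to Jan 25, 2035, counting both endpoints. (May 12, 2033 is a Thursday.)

89

May 12, 2033 is a Thursday; the first Monday on or after it is May 16, 2033 (4 days later).
From May 16, 2033 to Jan 25, 2035: 229 + 365 + 25 = 619 days (rest of 2033, 2034, to Jan 25, 2035 in 2035).
619 ÷ 7 = 88 full weeks with remainder 3, so 88 more Mondays after the first → 89.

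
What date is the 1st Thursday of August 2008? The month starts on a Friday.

August 2008 begins on a Friday, so the first Thursday is August 7 (6 days later).

August 7, 2008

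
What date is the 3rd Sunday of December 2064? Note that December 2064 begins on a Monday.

December 2064 begins on a Monday, so the first Sunday is December 7 (6 days later).
The 3rd Sunday is 2 weeks later: 7 + 14 = 21.

December 21, 2064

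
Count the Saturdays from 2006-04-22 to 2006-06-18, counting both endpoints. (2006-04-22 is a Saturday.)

9

2006-04-22 is a Saturday; the first Saturday on or after it is 2006-04-22.
From 2006-04-22 to 2006-06-18: 8 + 31 + 18 = 57 days (rest of April, May, June).
57 ÷ 7 = 8 full weeks with remainder 1, so 8 more Saturdays after the first → 9.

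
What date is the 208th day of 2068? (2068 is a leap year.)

Jul 26, 2068

Jan has 31 days (208 − 31 = 177 remain).
Feb has 29 days (177 − 29 = 148 remain).
Mar has 31 days (148 − 31 = 117 remain).
Apr has 30 days (117 − 30 = 87 remain).
May has 31 days (87 − 31 = 56 remain).
Jun has 30 days (56 − 30 = 26 remain).
26 into Jul → Jul 26.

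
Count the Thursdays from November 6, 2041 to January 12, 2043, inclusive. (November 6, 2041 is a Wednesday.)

November 6, 2041 is a Wednesday; the first Thursday on or after it is November 7, 2041 (1 day later).
From November 7, 2041 to January 12, 2043: 54 + 365 + 12 = 431 days (rest of 2041, 2042, to January 12, 2043 in 2043).
431 ÷ 7 = 61 full weeks with remainder 4, so 61 more Thursdays after the first → 62.

62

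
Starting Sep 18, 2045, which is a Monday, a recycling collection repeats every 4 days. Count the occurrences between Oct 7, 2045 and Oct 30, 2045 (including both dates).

6

Occurrences land 4·i days after Sep 18, 2045 for i = 0, 1, 2, …
Oct 7, 2045 is 19 days after the start; 19 ÷ 4 = 4 remainder 3; since the remainder is 3, round up to i = 5. First occurrence in the window: #6 on Oct 8, 2045 (5×4 = 20 days in).
Oct 30, 2045 is 42 days after the start; 42 ÷ 4 = 10 remainder 2. Last occurrence in the window: #11 on Oct 28, 2045.
Occurrences #6 through #11: 6 in total.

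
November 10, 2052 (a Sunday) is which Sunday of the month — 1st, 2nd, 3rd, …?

Day 10 falls in week ⌈10/7⌉ of the month.
Days 1–7 hold the 1st Sunday, 8–14 the 2nd, 15–21 the 3rd, 22–28 the 4th, 29–31 the 5th.
10 is in the range for the 2nd.

2nd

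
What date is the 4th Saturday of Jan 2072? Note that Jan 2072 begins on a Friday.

Jan 23, 2072

Jan 2072 begins on a Friday, so the first Saturday is Jan 2 (1 day later).
The 4th Saturday is 3 weeks later: 2 + 21 = 23.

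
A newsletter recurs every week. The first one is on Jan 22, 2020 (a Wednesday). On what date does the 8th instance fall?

The 8th occurrence is 7 intervals after the first: 7 × 7 = 49 days after Jan 22, 2020.
Jan has 31 days — 9 days to the end of Jan leaves 40.
Feb has 29 days (11 left).
11 days into Mar → Mar 11, 2020.

Mar 11, 2020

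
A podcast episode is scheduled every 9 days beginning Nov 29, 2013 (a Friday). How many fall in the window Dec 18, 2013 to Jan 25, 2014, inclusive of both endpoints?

Occurrences land 9·i days after Nov 29, 2013 for i = 0, 1, 2, …
Dec 18, 2013 is 19 days after the start; 19 ÷ 9 = 2 remainder 1; since the remainder is 1, round up to i = 3. First occurrence in the window: #4 on Dec 26, 2013 (3×9 = 27 days in).
Jan 25, 2014 is 57 days after the start; 57 ÷ 9 = 6 remainder 3. Last occurrence in the window: #7 on Jan 22, 2014.
Occurrences #4 through #7: 4 in total.

4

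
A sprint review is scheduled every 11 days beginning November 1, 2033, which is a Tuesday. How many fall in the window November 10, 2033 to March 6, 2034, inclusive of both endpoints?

Occurrences land 11·i days after November 1, 2033 for i = 0, 1, 2, …
November 10, 2033 is 9 days after the start; 9 ÷ 11 = 0 remainder 9; since the remainder is 9, round up to i = 1. First occurrence in the window: #2 on November 12, 2033 (1×11 = 11 days in).
March 6, 2034 is 125 days after the start; 125 ÷ 11 = 11 remainder 4. Last occurrence in the window: #12 on March 2, 2034.
Occurrences #2 through #12: 11 in total.

11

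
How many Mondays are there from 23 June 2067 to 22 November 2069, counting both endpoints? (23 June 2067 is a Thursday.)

126

23 June 2067 is a Thursday; the first Monday on or after it is 27 June 2067 (4 days later).
From 27 June 2067 to 22 November 2069: 187 + 366 + 326 = 879 days (rest of 2067, 2068, to 22 November 2069 in 2069).
879 ÷ 7 = 125 full weeks with remainder 4, so 125 more Mondays after the first → 126.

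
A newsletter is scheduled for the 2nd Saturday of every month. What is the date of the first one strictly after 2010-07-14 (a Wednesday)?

July 2010 starts on a Thursday; its first Saturday is the 3rd, so the 2nd Saturday is the 10th — 2010-07-10.
That is not after 2010-07-14, so look at August 2010.
August 2010 starts on a Sunday; its first Saturday is the 7th, so the 2nd Saturday is the 14th — 2010-08-14.

2010-08-14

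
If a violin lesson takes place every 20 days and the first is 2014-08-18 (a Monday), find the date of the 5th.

The 5th occurrence is 4 intervals after the first: 4 × 20 = 80 days after 2014-08-18.
August has 31 days — 13 days to the end of August leaves 67.
September has 30 days (37 left).
October has 31 days (6 left).
6 days into November → 2014-11-06.

2014-11-06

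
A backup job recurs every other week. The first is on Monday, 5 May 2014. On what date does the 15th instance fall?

17 November 2014

The 15th occurrence is 14 intervals after the first: 14 × 14 = 196 days after 5 May 2014.
May has 31 days — 26 days to the end of May leaves 170.
June has 30 days (140 left).
July has 31 days (109 left).
August has 31 days (78 left).
September has 30 days (48 left).
October has 31 days (17 left).
17 days into November → 17 November 2014.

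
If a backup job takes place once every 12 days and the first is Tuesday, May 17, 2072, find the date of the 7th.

The 7th occurrence is 6 intervals after the first: 6 × 12 = 72 days after May 17, 2072.
May has 31 days — 14 days to the end of May leaves 58.
Jun has 30 days (28 left).
28 days into Jul → Jul 28, 2072.

Jul 28, 2072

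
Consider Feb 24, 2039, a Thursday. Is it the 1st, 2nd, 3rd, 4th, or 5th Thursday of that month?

4th

Day 24 falls in week ⌈24/7⌉ of the month.
Days 1–7 hold the 1st Thursday, 8–14 the 2nd, 15–21 the 3rd, 22–28 the 4th, 29–31 the 5th.
24 is in the range for the 4th.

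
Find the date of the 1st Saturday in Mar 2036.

Mar 1, 2036

The first Saturday of Mar 2036 is Mar 1.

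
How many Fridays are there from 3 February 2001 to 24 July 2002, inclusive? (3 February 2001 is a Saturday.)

76

3 February 2001 is a Saturday; the first Friday on or after it is 9 February 2001 (6 days later).
From 9 February 2001 to 24 July 2002: 325 + 205 = 530 days (rest of 2001, to 24 July 2002 in 2002).
530 ÷ 7 = 75 full weeks with remainder 5, so 75 more Fridays after the first → 76.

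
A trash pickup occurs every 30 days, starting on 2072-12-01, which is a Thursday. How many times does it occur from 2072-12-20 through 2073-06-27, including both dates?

Occurrences land 30·i days after 2072-12-01 for i = 0, 1, 2, …
2072-12-20 is 19 days after the start; 19 ÷ 30 = 0 remainder 19; since the remainder is 19, round up to i = 1. First occurrence in the window: #2 on 2072-12-31 (1×30 = 30 days in).
2073-06-27 is 208 days after the start; 208 ÷ 30 = 6 remainder 28. Last occurrence in the window: #7 on 2073-05-30.
Occurrences #2 through #7: 6 in total.

6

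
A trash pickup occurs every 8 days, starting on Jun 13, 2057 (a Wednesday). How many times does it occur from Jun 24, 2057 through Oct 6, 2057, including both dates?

Occurrences land 8·i days after Jun 13, 2057 for i = 0, 1, 2, …
Jun 24, 2057 is 11 days after the start; 11 ÷ 8 = 1 remainder 3; since the remainder is 3, round up to i = 2. First occurrence in the window: #3 on Jun 29, 2057 (2×8 = 16 days in).
Oct 6, 2057 is 115 days after the start; 115 ÷ 8 = 14 remainder 3. Last occurrence in the window: #15 on Oct 3, 2057.
Occurrences #3 through #15: 13 in total.

13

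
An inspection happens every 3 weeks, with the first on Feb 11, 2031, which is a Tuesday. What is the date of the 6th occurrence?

May 27, 2031

The 6th occurrence is 5 intervals after the first: 5 × 21 = 105 days after Feb 11, 2031.
Feb has 28 days — 17 days to the end of Feb leaves 88.
Mar has 31 days (57 left).
Apr has 30 days (27 left).
27 days into May → May 27, 2031.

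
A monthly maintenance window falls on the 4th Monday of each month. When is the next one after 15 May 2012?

28 May 2012

May 2012 starts on a Tuesday; its first Monday is the 7th, so the 4th Monday is the 28th — 28 May 2012.
28 May 2012 is after 15 May 2012, so that is the next one.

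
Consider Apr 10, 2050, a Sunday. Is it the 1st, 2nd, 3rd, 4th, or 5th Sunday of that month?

Day 10 falls in week ⌈10/7⌉ of the month.
Days 1–7 hold the 1st Sunday, 8–14 the 2nd, 15–21 the 3rd, 22–28 the 4th, 29–31 the 5th.
10 is in the range for the 2nd.

2nd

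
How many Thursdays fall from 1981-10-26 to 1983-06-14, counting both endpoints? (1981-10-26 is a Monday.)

85

1981-10-26 is a Monday; the first Thursday on or after it is 1981-10-29 (3 days later).
From 1981-10-29 to 1983-06-14: 63 + 365 + 165 = 593 days (rest of 1981, 1982, to 1983-06-14 in 1983).
593 ÷ 7 = 84 full weeks with remainder 5, so 84 more Thursdays after the first → 85.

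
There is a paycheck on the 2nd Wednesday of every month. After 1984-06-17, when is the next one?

June 1984 starts on a Friday; its first Wednesday is the 6th, so the 2nd Wednesday is the 13th — 1984-06-13.
That is not after 1984-06-17, so look at July 1984.
July 1984 starts on a Sunday; its first Wednesday is the 4th, so the 2nd Wednesday is the 11th — 1984-07-11.

1984-07-11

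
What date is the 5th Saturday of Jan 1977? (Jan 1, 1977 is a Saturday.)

Jan 1977 begins on a Saturday, so the first Saturday is Jan 1.
The 5th Saturday is 4 weeks later: 1 + 28 = 29.

Jan 29, 1977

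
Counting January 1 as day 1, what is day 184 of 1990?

January has 31 days (184 − 31 = 153 remain).
February has 28 days (153 − 28 = 125 remain).
March has 31 days (125 − 31 = 94 remain).
April has 30 days (94 − 30 = 64 remain).
May has 31 days (64 − 31 = 33 remain).
June has 30 days (33 − 30 = 3 remain).
3 into July → July 3.

July 3, 1990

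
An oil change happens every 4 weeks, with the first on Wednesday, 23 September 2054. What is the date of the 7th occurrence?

10 March 2055

The 7th occurrence is 6 intervals after the first: 6 × 28 = 168 days after 23 September 2054.
September has 30 days — 7 days to the end of September leaves 161.
October has 31 days (130 left).
November has 30 days (100 left).
December has 31 days (69 left).
January has 31 days (38 left).
February has 28 days (10 left).
10 days into March → 10 March 2055.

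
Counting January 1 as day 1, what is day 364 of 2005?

January has 31 days (364 − 31 = 333 remain).
February has 28 days (333 − 28 = 305 remain).
March has 31 days (305 − 31 = 274 remain).
April has 30 days (274 − 30 = 244 remain).
May has 31 days (244 − 31 = 213 remain).
June has 30 days (213 − 30 = 183 remain).
July has 31 days (183 − 31 = 152 remain).
August has 31 days (152 − 31 = 121 remain).
September has 30 days (121 − 30 = 91 remain).
October has 31 days (91 − 31 = 60 remain).
November has 30 days (60 − 30 = 30 remain).
30 into December → December 30.

2005-12-30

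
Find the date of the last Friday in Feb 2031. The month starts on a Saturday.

Feb 2031 begins on a Saturday, so the first Friday is Feb 7 (6 days later).
Feb 2031 has 28 days. Adding weeks: 7, 14, 21, 28 — the last one ≤ 28 is the 28th.

Feb 28, 2031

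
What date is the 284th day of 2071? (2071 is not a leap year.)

October 11, 2071

January has 31 days (284 − 31 = 253 remain).
February has 28 days (253 − 28 = 225 remain).
March has 31 days (225 − 31 = 194 remain).
April has 30 days (194 − 30 = 164 remain).
May has 31 days (164 − 31 = 133 remain).
June has 30 days (133 − 30 = 103 remain).
July has 31 days (103 − 31 = 72 remain).
August has 31 days (72 − 31 = 41 remain).
September has 30 days (41 − 30 = 11 remain).
11 into October → October 11.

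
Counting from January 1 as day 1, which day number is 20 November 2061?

Days in months before November: 31 + 28 + 31 + 30 + 31 + 30 + 31 + 31 + 30 + 31 = 304.
Plus 20 days into November → day 324.

324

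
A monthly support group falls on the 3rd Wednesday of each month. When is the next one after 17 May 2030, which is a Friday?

May 2030 starts on a Wednesday; its first Wednesday is the 1st, so the 3rd Wednesday is the 15th — 15 May 2030.
That is not after 17 May 2030, so look at June 2030.
June 2030 starts on a Saturday; its first Wednesday is the 5th, so the 3rd Wednesday is the 19th — 19 June 2030.

19 June 2030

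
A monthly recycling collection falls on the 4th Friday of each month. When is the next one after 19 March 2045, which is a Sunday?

24 March 2045

March 2045 starts on a Wednesday; its first Friday is the 3rd, so the 4th Friday is the 24th — 24 March 2045.
24 March 2045 is after 19 March 2045, so that is the next one.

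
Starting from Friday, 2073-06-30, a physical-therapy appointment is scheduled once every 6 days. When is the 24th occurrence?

2073-11-15

The 24th occurrence is 23 intervals after the first: 23 × 6 = 138 days after 2073-06-30.
June has 30 days — 0 days to the end of June leaves 138.
July has 31 days (107 left).
August has 31 days (76 left).
September has 30 days (46 left).
October has 31 days (15 left).
15 days into November → 2073-11-15.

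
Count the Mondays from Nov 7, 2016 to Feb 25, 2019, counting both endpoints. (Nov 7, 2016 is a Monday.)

Nov 7, 2016 is a Monday; the first Monday on or after it is Nov 7, 2016.
From Nov 7, 2016 to Feb 25, 2019: 54 + 365 + 365 + 56 = 840 days (rest of 2016, 2017, 2018, to Feb 25, 2019 in 2019).
840 ÷ 7 = 120 full weeks with remainder 0, so 120 more Mondays after the first → 121.

121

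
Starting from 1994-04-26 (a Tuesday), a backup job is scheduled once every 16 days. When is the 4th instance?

1994-06-13

The 4th occurrence is 3 intervals after the first: 3 × 16 = 48 days after 1994-04-26.
April has 30 days — 4 days to the end of April leaves 44.
May has 31 days (13 left).
13 days into June → 1994-06-13.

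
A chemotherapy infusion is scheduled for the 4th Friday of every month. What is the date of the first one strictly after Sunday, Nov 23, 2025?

Nov 2025 starts on a Saturday; its first Friday is the 7th, so the 4th Friday is the 28th — Nov 28, 2025.
Nov 28, 2025 is after Nov 23, 2025, so that is the next one.

Nov 28, 2025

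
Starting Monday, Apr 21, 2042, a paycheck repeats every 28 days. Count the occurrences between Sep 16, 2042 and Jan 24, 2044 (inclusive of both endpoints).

Occurrences land 28·i days after Apr 21, 2042 for i = 0, 1, 2, …
Sep 16, 2042 is 148 days after the start; 148 ÷ 28 = 5 remainder 8; since the remainder is 8, round up to i = 6. First occurrence in the window: #7 on Oct 6, 2042 (6×28 = 168 days in).
Jan 24, 2044 is 643 days after the start; 643 ÷ 28 = 22 remainder 27. Last occurrence in the window: #23 on Dec 28, 2043.
Occurrences #7 through #23: 17 in total.

17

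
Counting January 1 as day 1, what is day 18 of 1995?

18 into Jan → Jan 18.

Jan 18, 1995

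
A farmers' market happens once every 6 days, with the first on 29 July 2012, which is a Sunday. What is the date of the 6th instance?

The 6th occurrence is 5 intervals after the first: 5 × 6 = 30 days after 29 July 2012.
July has 31 days — 2 days to the end of July leaves 28.
28 days into August → 28 August 2012.

28 August 2012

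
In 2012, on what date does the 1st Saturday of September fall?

The first Saturday of September 2012 is September 1.

September 1, 2012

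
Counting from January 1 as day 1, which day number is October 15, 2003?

Days in months before October: 31 + 28 + 31 + 30 + 31 + 30 + 31 + 31 + 30 = 273.
Plus 15 days into October → day 288.

288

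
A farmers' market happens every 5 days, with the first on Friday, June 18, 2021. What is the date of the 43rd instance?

The 43rd occurrence is 42 intervals after the first: 42 × 5 = 210 days after June 18, 2021.
June has 30 days — 12 days to the end of June leaves 198.
July has 31 days (167 left).
August has 31 days (136 left).
September has 30 days (106 left).
October has 31 days (75 left).
November has 30 days (45 left).
December has 31 days (14 left).
14 days into January → January 14, 2022.

January 14, 2022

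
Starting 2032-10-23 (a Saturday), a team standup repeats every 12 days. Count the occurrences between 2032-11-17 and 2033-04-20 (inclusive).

12

Occurrences land 12·i days after 2032-10-23 for i = 0, 1, 2, …
2032-11-17 is 25 days after the start; 25 ÷ 12 = 2 remainder 1; since the remainder is 1, round up to i = 3. First occurrence in the window: #4 on 2032-11-28 (3×12 = 36 days in).
2033-04-20 is 179 days after the start; 179 ÷ 12 = 14 remainder 11. Last occurrence in the window: #15 on 2033-04-09.
Occurrences #4 through #15: 12 in total.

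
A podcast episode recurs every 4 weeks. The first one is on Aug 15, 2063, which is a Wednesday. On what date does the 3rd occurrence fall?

The 3rd occurrence is 2 intervals after the first: 2 × 28 = 56 days after Aug 15, 2063.
Aug has 31 days — 16 days to the end of Aug leaves 40.
Sep has 30 days (10 left).
10 days into Oct → Oct 10, 2063.

Oct 10, 2063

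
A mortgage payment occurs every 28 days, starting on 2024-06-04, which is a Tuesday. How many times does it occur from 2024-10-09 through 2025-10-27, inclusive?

Occurrences land 28·i days after 2024-06-04 for i = 0, 1, 2, …
2024-10-09 is 127 days after the start; 127 ÷ 28 = 4 remainder 15; since the remainder is 15, round up to i = 5. First occurrence in the window: #6 on 2024-10-22 (5×28 = 140 days in).
2025-10-27 is 510 days after the start; 510 ÷ 28 = 18 remainder 6. Last occurrence in the window: #19 on 2025-10-21.
Occurrences #6 through #19: 14 in total.

14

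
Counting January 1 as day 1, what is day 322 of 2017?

2017-11-18

January has 31 days (322 − 31 = 291 remain).
February has 28 days (291 − 28 = 263 remain).
March has 31 days (263 − 31 = 232 remain).
April has 30 days (232 − 30 = 202 remain).
May has 31 days (202 − 31 = 171 remain).
June has 30 days (171 − 30 = 141 remain).
July has 31 days (141 − 31 = 110 remain).
August has 31 days (110 − 31 = 79 remain).
September has 30 days (79 − 30 = 49 remain).
October has 31 days (49 − 31 = 18 remain).
18 into November → November 18.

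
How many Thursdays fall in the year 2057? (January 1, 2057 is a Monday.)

52

January 1, 2057 is a Monday; the first Thursday on or after it is January 4, 2057 (3 days later).
From January 4, 2057 to December 31, 2057: 27 + 28 + 31 + 30 + 31 + 30 + 31 + 31 + 30 + 31 + 30 + 31 = 361 days (rest of January, February, March, April, May, June, July, August, September, October, November, December).
361 ÷ 7 = 51 full weeks with remainder 4, so 51 more Thursdays after the first → 52.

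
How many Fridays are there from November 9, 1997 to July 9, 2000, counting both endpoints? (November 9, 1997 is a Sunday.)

139

November 9, 1997 is a Sunday; the first Friday on or after it is November 14, 1997 (5 days later).
From November 14, 1997 to July 9, 2000: 47 + 365 + 365 + 191 = 968 days (rest of 1997, 1998, 1999, to July 9, 2000 in 2000).
968 ÷ 7 = 138 full weeks with remainder 2, so 138 more Fridays after the first → 139.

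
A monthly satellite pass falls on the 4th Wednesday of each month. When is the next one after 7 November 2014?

November 2014 starts on a Saturday; its first Wednesday is the 5th, so the 4th Wednesday is the 26th — 26 November 2014.
26 November 2014 is after 7 November 2014, so that is the next one.

26 November 2014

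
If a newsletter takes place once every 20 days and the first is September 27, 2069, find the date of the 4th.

November 26, 2069

The 4th occurrence is 3 intervals after the first: 3 × 20 = 60 days after September 27, 2069.
September has 30 days — 3 days to the end of September leaves 57.
October has 31 days (26 left).
26 days into November → November 26, 2069.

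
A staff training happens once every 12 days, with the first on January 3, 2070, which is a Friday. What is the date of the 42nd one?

The 42nd occurrence is 41 intervals after the first: 41 × 12 = 492 days after January 3, 2070.
January has 31 days — 28 days to the end of January leaves 464.
From end of January to end of 2070 is 334 days (130 left).
January has 31 days (99 left).
February has 28 days (71 left).
March has 31 days (40 left).
April has 30 days (10 left).
10 days into May → May 10, 2071.

May 10, 2071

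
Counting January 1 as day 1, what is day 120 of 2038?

2038-04-30

January has 31 days (120 − 31 = 89 remain).
February has 28 days (89 − 28 = 61 remain).
March has 31 days (61 − 31 = 30 remain).
30 into April → April 30.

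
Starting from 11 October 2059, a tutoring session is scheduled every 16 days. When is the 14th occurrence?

6 May 2060

The 14th occurrence is 13 intervals after the first: 13 × 16 = 208 days after 11 October 2059.
October has 31 days — 20 days to the end of October leaves 188.
November has 30 days (158 left).
December has 31 days (127 left).
January has 31 days (96 left).
February has 29 days (67 left).
March has 31 days (36 left).
April has 30 days (6 left).
6 days into May → 6 May 2060.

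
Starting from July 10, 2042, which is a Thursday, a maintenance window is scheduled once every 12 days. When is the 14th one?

The 14th occurrence is 13 intervals after the first: 13 × 12 = 156 days after July 10, 2042.
July has 31 days — 21 days to the end of July leaves 135.
August has 31 days (104 left).
September has 30 days (74 left).
October has 31 days (43 left).
November has 30 days (13 left).
13 days into December → December 13, 2042.

December 13, 2042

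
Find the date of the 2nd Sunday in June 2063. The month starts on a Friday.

June 2063 begins on a Friday, so the first Sunday is June 3 (2 days later).
The 2nd Sunday is 1 weeks later: 3 + 7 = 10.

2063-06-10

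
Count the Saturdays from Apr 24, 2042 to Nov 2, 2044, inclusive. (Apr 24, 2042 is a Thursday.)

132

Apr 24, 2042 is a Thursday; the first Saturday on or after it is Apr 26, 2042 (2 days later).
From Apr 26, 2042 to Nov 2, 2044: 249 + 365 + 307 = 921 days (rest of 2042, 2043, to Nov 2, 2044 in 2044).
921 ÷ 7 = 131 full weeks with remainder 4, so 131 more Saturdays after the first → 132.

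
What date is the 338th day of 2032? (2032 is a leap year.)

Dec 3, 2032

Jan has 31 days (338 − 31 = 307 remain).
Feb has 29 days (307 − 29 = 278 remain).
Mar has 31 days (278 − 31 = 247 remain).
Apr has 30 days (247 − 30 = 217 remain).
May has 31 days (217 − 31 = 186 remain).
Jun has 30 days (186 − 30 = 156 remain).
Jul has 31 days (156 − 31 = 125 remain).
Aug has 31 days (125 − 31 = 94 remain).
Sep has 30 days (94 − 30 = 64 remain).
Oct has 31 days (64 − 31 = 33 remain).
Nov has 30 days (33 − 30 = 3 remain).
3 into Dec → Dec 3.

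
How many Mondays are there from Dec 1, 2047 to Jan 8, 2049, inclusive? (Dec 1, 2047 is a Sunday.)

Dec 1, 2047 is a Sunday; the first Monday on or after it is Dec 2, 2047 (1 day later).
From Dec 2, 2047 to Jan 8, 2049: 29 + 366 + 8 = 403 days (rest of 2047, 2048, to Jan 8, 2049 in 2049).
403 ÷ 7 = 57 full weeks with remainder 4, so 57 more Mondays after the first → 58.

58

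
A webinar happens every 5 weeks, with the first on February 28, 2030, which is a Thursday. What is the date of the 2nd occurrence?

The 2nd occurrence is 1 interval after the first: 1 × 35 = 35 days after February 28, 2030.
February has 28 days — 0 days to the end of February leaves 35.
March has 31 days (4 left).
4 days into April → April 4, 2030.

April 4, 2030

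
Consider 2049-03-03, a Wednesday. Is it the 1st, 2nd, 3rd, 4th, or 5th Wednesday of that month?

1st

Day 3 falls in week ⌈3/7⌉ of the month.
Days 1–7 hold the 1st Wednesday, 8–14 the 2nd, 15–21 the 3rd, 22–28 the 4th, 29–31 the 5th.
3 is in the range for the 1st.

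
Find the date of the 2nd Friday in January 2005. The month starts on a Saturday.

January 14, 2005

January 2005 begins on a Saturday, so the first Friday is January 7 (6 days later).
The 2nd Friday is 1 weeks later: 7 + 7 = 14.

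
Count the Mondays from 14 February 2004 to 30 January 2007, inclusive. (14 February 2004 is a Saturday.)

155

14 February 2004 is a Saturday; the first Monday on or after it is 16 February 2004 (2 days later).
From 16 February 2004 to 30 January 2007: 319 + 365 + 365 + 30 = 1079 days (rest of 2004, 2005, 2006, to 30 January 2007 in 2007).
1079 ÷ 7 = 154 full weeks with remainder 1, so 154 more Mondays after the first → 155.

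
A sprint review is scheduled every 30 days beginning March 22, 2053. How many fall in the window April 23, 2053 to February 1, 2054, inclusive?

Occurrences land 30·i days after March 22, 2053 for i = 0, 1, 2, …
April 23, 2053 is 32 days after the start; 32 ÷ 30 = 1 remainder 2; since the remainder is 2, round up to i = 2. First occurrence in the window: #3 on May 21, 2053 (2×30 = 60 days in).
February 1, 2054 is 316 days after the start; 316 ÷ 30 = 10 remainder 16. Last occurrence in the window: #11 on January 16, 2054.
Occurrences #3 through #11: 9 in total.

9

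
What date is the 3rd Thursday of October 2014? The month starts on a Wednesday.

October 2014 begins on a Wednesday, so the first Thursday is October 2 (1 day later).
The 3rd Thursday is 2 weeks later: 2 + 14 = 16.

October 16, 2014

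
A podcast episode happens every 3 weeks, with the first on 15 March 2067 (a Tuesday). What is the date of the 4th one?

The 4th occurrence is 3 intervals after the first: 3 × 21 = 63 days after 15 March 2067.
March has 31 days — 16 days to the end of March leaves 47.
April has 30 days (17 left).
17 days into May → 17 May 2067.

17 May 2067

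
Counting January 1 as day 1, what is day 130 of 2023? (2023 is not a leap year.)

January has 31 days (130 − 31 = 99 remain).
February has 28 days (99 − 28 = 71 remain).
March has 31 days (71 − 31 = 40 remain).
April has 30 days (40 − 30 = 10 remain).
10 into May → May 10.

2023-05-10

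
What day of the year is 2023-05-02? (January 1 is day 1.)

122

Days in months before May: 31 + 28 + 31 + 30 = 120.
Plus 2 days into May → day 122.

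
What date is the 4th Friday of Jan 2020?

The first Friday of Jan 2020 is Jan 3.
The 4th Friday is 3 weeks later: 3 + 21 = 24.

Jan 24, 2020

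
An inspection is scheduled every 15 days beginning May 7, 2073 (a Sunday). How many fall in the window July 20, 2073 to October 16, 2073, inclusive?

Occurrences land 15·i days after May 7, 2073 for i = 0, 1, 2, …
July 20, 2073 is 74 days after the start; 74 ÷ 15 = 4 remainder 14; since the remainder is 14, round up to i = 5. First occurrence in the window: #6 on July 21, 2073 (5×15 = 75 days in).
October 16, 2073 is 162 days after the start; 162 ÷ 15 = 10 remainder 12. Last occurrence in the window: #11 on October 4, 2073.
Occurrences #6 through #11: 6 in total.

6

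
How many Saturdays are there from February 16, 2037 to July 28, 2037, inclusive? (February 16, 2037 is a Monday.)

February 16, 2037 is a Monday; the first Saturday on or after it is February 21, 2037 (5 days later).
From February 21, 2037 to July 28, 2037: 7 + 31 + 30 + 31 + 30 + 28 = 157 days (rest of February, March, April, May, June, July).
157 ÷ 7 = 22 full weeks with remainder 3, so 22 more Saturdays after the first → 23.

23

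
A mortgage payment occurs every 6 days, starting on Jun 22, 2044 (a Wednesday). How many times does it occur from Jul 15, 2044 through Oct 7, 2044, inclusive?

14

Occurrences land 6·i days after Jun 22, 2044 for i = 0, 1, 2, …
Jul 15, 2044 is 23 days after the start; 23 ÷ 6 = 3 remainder 5; since the remainder is 5, round up to i = 4. First occurrence in the window: #5 on Jul 16, 2044 (4×6 = 24 days in).
Oct 7, 2044 is 107 days after the start; 107 ÷ 6 = 17 remainder 5. Last occurrence in the window: #18 on Oct 2, 2044.
Occurrences #5 through #18: 14 in total.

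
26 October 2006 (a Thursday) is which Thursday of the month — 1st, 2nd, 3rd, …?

4th

Day 26 falls in week ⌈26/7⌉ of the month.
Days 1–7 hold the 1st Thursday, 8–14 the 2nd, 15–21 the 3rd, 22–28 the 4th, 29–31 the 5th.
26 is in the range for the 4th.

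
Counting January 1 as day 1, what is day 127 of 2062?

May 7, 2062

Jan has 31 days (127 − 31 = 96 remain).
Feb has 28 days (96 − 28 = 68 remain).
Mar has 31 days (68 − 31 = 37 remain).
Apr has 30 days (37 − 30 = 7 remain).
7 into May → May 7.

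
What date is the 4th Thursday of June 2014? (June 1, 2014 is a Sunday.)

2014-06-26

June 2014 begins on a Sunday, so the first Thursday is June 5 (4 days later).
The 4th Thursday is 3 weeks later: 5 + 21 = 26.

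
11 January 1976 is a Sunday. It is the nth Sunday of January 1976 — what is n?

2nd

Day 11 falls in week ⌈11/7⌉ of the month.
Days 1–7 hold the 1st Sunday, 8–14 the 2nd, 15–21 the 3rd, 22–28 the 4th, 29–31 the 5th.
11 is in the range for the 2nd.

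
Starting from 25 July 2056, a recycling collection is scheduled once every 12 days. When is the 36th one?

The 36th occurrence is 35 intervals after the first: 35 × 12 = 420 days after 25 July 2056.
July has 31 days — 6 days to the end of July leaves 414.
From end of July to end of 2056 is 153 days (261 left).
January has 31 days (230 left).
February has 28 days (202 left).
March has 31 days (171 left).
April has 30 days (141 left).
May has 31 days (110 left).
June has 30 days (80 left).
July has 31 days (49 left).
August has 31 days (18 left).
18 days into September → 18 September 2057.

18 September 2057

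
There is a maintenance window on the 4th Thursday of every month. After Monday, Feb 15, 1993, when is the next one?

Feb 1993 starts on a Monday; its first Thursday is the 4th, so the 4th Thursday is the 25th — Feb 25, 1993.
Feb 25, 1993 is after Feb 15, 1993, so that is the next one.

Feb 25, 1993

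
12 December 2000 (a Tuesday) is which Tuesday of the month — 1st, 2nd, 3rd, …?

2nd

Day 12 falls in week ⌈12/7⌉ of the month.
Days 1–7 hold the 1st Tuesday, 8–14 the 2nd, 15–21 the 3rd, 22–28 the 4th, 29–31 the 5th.
12 is in the range for the 2nd.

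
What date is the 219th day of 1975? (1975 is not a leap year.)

1975-08-07

January has 31 days (219 − 31 = 188 remain).
February has 28 days (188 − 28 = 160 remain).
March has 31 days (160 − 31 = 129 remain).
April has 30 days (129 − 30 = 99 remain).
May has 31 days (99 − 31 = 68 remain).
June has 30 days (68 − 30 = 38 remain).
July has 31 days (38 − 31 = 7 remain).
7 into August → August 7.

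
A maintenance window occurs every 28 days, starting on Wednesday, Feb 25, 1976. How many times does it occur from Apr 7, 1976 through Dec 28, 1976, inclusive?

9

Occurrences land 28·i days after Feb 25, 1976 for i = 0, 1, 2, …
Apr 7, 1976 is 42 days after the start; 42 ÷ 28 = 1 remainder 14; since the remainder is 14, round up to i = 2. First occurrence in the window: #3 on Apr 21, 1976 (2×28 = 56 days in).
Dec 28, 1976 is 307 days after the start; 307 ÷ 28 = 10 remainder 27. Last occurrence in the window: #11 on Dec 1, 1976.
Occurrences #3 through #11: 9 in total.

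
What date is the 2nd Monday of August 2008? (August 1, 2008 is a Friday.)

August 11, 2008

August 2008 begins on a Friday, so the first Monday is August 4 (3 days later).
The 2nd Monday is 1 weeks later: 4 + 7 = 11.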